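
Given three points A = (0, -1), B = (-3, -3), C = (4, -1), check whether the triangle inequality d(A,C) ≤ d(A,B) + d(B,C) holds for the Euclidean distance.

d(A,B) = √(3² + 2²) = √13 ≈ 3.6056, d(B,C) = √(7² + 2²) = √53 ≈ 7.2801, d(A,C) = √(4² + 0²) = √16 = 4.
d(A,C) = 4 ≤ 3.6056 + 7.2801 = 10.8857. Triangle inequality is satisfied.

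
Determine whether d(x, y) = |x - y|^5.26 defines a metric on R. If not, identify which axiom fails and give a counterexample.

No. d(x,y) = |x-y|^5.26 fails the triangle inequality since p = 5.26 > 1. Counterexample: x = 0, y = 11, z = 18. d(x,z) = |0 - 18|^5.26 = 18^5.26 ≈ 4006206.9206, but d(x,y) + d(y,z) = 11^5.26 + 7^5.26 ≈ 300417.7049 + 27875.0523 = 328292.7572. Since 4006206.9206 > 328292.7572, the triangle inequality is violated.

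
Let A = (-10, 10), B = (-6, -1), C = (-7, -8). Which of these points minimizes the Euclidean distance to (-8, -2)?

Distances: d(A) ≈ 12.1655, d(B) ≈ 2.2361, d(C) ≈ 6.0828. Nearest: B = (-6, -1) with distance 2.2361.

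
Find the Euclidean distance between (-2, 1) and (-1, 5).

√(Σ(x_i - y_i)²) = √((-2 - (-1))² + (1 - 5)²)
= √((-1)² + (-4)²) = √(1 + 16) = √17 ≈ 4.1231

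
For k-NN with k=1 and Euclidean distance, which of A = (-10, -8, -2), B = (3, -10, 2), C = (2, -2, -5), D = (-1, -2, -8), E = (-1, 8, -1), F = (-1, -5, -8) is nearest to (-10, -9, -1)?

Distances: d(A) ≈ 1.4142, d(B) ≈ 13.3791, d(C) ≈ 14.4568, d(D) ≈ 13.3791, d(E) ≈ 19.2354, d(F) ≈ 12.083. Nearest: A = (-10, -8, -2) with distance 1.4142.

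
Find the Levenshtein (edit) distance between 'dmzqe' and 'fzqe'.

Let D[i][j] be the edit distance between the first i characters of 'dmzqe' and the first j characters of 'fzqe', with D[i][0] = i, D[0][j] = j, and D[i][j] = D[i-1][j-1] if the characters match, else 1 + min(D[i-1][j], D[i][j-1], D[i-1][j-1]). Filling the table (rows: prefixes of 'dmzqe', columns: prefixes of 'fzqe'):
     ε  f  z  q  e
  ε  0  1  2  3  4
  d  1  1  2  3  4
  m  2  2  2  3  4
  z  3  3  2  3  4
  q  4  4  3  2  3
  e  5  5  4  3  2
The bottom-right entry gives D[5][4] = 2, so no sequence of fewer than 2 edits works. Backtracking through the table gives one optimal edit sequence (2 edits):
  dmzqe → mzqe (del d @1)
  mzqe → fzqe (sub m→f @1)
Edit distance = 2.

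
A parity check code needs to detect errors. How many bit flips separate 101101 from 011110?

Differing positions: 1, 2, 5, 6. Hamming distance = 4.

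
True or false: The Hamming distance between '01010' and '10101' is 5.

Differing positions: 1, 2, 3, 4, 5. Hamming distance = 5, so the claim is true.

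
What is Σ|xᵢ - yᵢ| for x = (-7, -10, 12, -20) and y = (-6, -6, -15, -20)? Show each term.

Σ|x_i - y_i| = |-7 - (-6)| + |-10 - (-6)| + |12 - (-15)| + |-20 - (-20)| = 1 + 4 + 27 + 0 = 32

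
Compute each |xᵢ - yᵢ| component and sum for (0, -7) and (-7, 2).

Σ|x_i - y_i| = |0 - (-7)| + |-7 - 2| = 7 + 9 = 16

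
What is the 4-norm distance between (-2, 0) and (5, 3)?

(Σ|x_i - y_i|^4)^(1/4) = (|-2 - 5|^4 + |0 - 3|^4)^(1/4)
= (7^4 + 3^4)^(1/4) = (2401 + 81)^(1/4) = (2482)^(1/4) ≈ 7.0583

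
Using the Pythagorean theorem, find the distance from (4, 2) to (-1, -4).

√(Σ(x_i - y_i)²) = √((4 - (-1))² + (2 - (-4))²)
= √(5² + 6²) = √(25 + 36) = √61 ≈ 7.8102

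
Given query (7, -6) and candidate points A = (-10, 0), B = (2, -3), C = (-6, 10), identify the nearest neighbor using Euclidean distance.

Distances: d(A) ≈ 18.0278, d(B) ≈ 5.831, d(C) ≈ 20.6155. Nearest: B = (2, -3) with distance 5.831.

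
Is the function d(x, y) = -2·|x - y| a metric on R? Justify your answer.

No. With c = -2 < 0, d fails non-negativity: d(7, 12) = -2·|7 - 12| = -2·5 = -10 < 0.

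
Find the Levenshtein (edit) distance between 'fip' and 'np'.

Let D[i][j] be the edit distance between the first i characters of 'fip' and the first j characters of 'np', with D[i][0] = i, D[0][j] = j, and D[i][j] = D[i-1][j-1] if the characters match, else 1 + min(D[i-1][j], D[i][j-1], D[i-1][j-1]). Filling the table (rows: prefixes of 'fip', columns: prefixes of 'np'):
     ε  n  p
  ε  0  1  2
  f  1  1  2
  i  2  2  2
  p  3  3  2
The bottom-right entry gives D[3][2] = 2, so no sequence of fewer than 2 edits works. Backtracking through the table gives one optimal edit sequence (2 edits):
  fip → ip (del f @1)
  ip → np (sub i→n @1)
Edit distance = 2.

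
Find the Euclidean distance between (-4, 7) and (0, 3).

√(Σ(x_i - y_i)²) = √((-4 - 0)² + (7 - 3)²)
= √((-4)² + 4²) = √(16 + 16) = √32 ≈ 5.6569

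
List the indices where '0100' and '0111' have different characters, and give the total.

Differing positions: 3, 4. Hamming distance = 2.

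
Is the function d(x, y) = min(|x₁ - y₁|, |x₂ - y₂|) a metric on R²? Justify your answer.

No. d fails identity of indiscernibles: take x = (2, 0) and y = (2, 8). Then d(x,y) = min(|2 - 2|, |0 - 8|) = min(0, 8) = 0, yet x ≠ y.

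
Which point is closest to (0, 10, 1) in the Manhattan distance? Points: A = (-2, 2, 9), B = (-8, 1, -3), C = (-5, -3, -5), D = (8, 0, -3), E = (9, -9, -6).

Distances: d(A) = 18, d(B) = 21, d(C) = 24, d(D) = 22, d(E) = 35. Nearest: A = (-2, 2, 9) with distance 18.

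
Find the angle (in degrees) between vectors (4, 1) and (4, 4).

With u = (4, 1), v = (4, 4):
u·v = 4·4 + 1·4 = 16 + 4 = 20.
|u| = √(4² + 1²) = √17, |v| = √(4² + 4²) = √32, so |u||v| = √(17·32) = √544.
cos θ = (u·v)/(|u||v|) = 20/√544 ≈ 0.857493
θ = arccos(0.857493) ≈ 30.96°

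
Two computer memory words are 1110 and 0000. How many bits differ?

Differing positions: 1, 2, 3. Hamming distance = 3.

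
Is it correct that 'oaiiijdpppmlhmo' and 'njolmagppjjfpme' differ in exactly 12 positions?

Differing positions: 1, 2, 3, 4, 5, 6, 7, 10, 11, 12, 13, 15. Hamming distance = 12, so the claim is true.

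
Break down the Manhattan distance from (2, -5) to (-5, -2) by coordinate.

Σ|x_i - y_i| = |2 - (-5)| + |-5 - (-2)| = 7 + 3 = 10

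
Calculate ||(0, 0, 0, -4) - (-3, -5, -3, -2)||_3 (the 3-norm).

(Σ|x_i - y_i|^3)^(1/3) = (|0 - (-3)|^3 + |0 - (-5)|^3 + |0 - (-3)|^3 + |-4 - (-2)|^3)^(1/3)
= (3^3 + 5^3 + 3^3 + 2^3)^(1/3) = (27 + 125 + 27 + 8)^(1/3) = (187)^(1/3) ≈ 5.7185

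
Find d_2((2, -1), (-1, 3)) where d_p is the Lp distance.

(Σ|x_i - y_i|^2)^(1/2) = (|2 - (-1)|^2 + |-1 - 3|^2)^(1/2)
= (3^2 + 4^2)^(1/2) = (9 + 16)^(1/2) = (25)^(1/2) = 5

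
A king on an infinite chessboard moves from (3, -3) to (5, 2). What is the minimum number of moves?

max(|x_i - y_i|) = max(|3 - 5|, |-3 - 2|) = max(2, 5) = 5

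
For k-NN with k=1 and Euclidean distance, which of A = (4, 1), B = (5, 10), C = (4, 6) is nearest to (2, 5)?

Distances: d(A) ≈ 4.4721, d(B) ≈ 5.831, d(C) ≈ 2.2361. Nearest: C = (4, 6) with distance 2.2361.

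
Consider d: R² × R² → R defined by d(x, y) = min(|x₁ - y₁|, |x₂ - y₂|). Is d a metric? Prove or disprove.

No. d fails identity of indiscernibles: take x = (5, 0) and y = (5, 9). Then d(x,y) = min(|5 - 5|, |0 - 9|) = min(0, 9) = 0, yet x ≠ y.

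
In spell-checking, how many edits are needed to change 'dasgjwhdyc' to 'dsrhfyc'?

Let D[i][j] be the edit distance between the first i characters of 'dasgjwhdyc' and the first j characters of 'dsrhfyc', with D[i][0] = i, D[0][j] = j, and D[i][j] = D[i-1][j-1] if the characters match, else 1 + min(D[i-1][j], D[i][j-1], D[i-1][j-1]). Filling the table (rows: prefixes of 'dasgjwhdyc', columns: prefixes of 'dsrhfyc'):
     ε  d  s  r  h  f  y  c
  ε  0  1  2  3  4  5  6  7
  d  1  0  1  2  3  4  5  6
  a  2  1  1  2  3  4  5  6
  s  3  2  1  2  3  4  5  6
  g  4  3  2  2  3  4  5  6
  j  5  4  3  3  3  4  5  6
  w  6  5  4  4  4  4  5  6
  h  7  6  5  5  4  5  5  6
  d  8  7  6  6  5  5  6  6
  y  9  8  7  7  6  6  5  6
  c 10  9  8  8  7  7  6  5
The bottom-right entry gives D[10][7] = 5, so no sequence of fewer than 5 edits works. Backtracking through the table gives one optimal edit sequence (5 edits):
  dasgjwhdyc → dsgjwhdyc (del a @2)
  dsgjwhdyc → dsjwhdyc (del g @3)
  dsjwhdyc → dswhdyc (del j @3)
  dswhdyc → dsrhdyc (sub w→r @3)
  dsrhdyc → dsrhfyc (sub d→f @5)
Edit distance = 5.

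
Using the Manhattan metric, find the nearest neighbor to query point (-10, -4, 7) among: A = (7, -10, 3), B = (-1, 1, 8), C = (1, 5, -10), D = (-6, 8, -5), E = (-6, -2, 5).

Distances: d(A) = 27, d(B) = 15, d(C) = 37, d(D) = 28, d(E) = 8. Nearest: E = (-6, -2, 5) with distance 8.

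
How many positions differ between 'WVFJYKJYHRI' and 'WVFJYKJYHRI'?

Differing positions: none. Hamming distance = 0.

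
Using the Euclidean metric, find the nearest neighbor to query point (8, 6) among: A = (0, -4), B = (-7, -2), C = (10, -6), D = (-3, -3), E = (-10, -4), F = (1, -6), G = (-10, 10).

Distances: d(A) ≈ 12.8062, d(B) = 17, d(C) ≈ 12.1655, d(D) ≈ 14.2127, d(E) ≈ 20.5913, d(F) ≈ 13.8924, d(G) ≈ 18.4391. Nearest: C = (10, -6) with distance 12.1655.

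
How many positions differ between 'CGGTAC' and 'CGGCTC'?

Differing positions: 4, 5. Hamming distance = 2.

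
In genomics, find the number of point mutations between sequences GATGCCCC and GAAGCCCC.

Differing positions: 3. Hamming distance = 1.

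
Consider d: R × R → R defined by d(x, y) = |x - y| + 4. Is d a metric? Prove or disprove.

No. d fails identity of indiscernibles (specifically d(x,x) = 0): d(-1, -1) = |-1 - (-1)| + 4 = 0 + 4 = 4 ≠ 0.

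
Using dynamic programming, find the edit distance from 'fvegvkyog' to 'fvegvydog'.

Let D[i][j] be the edit distance between the first i characters of 'fvegvkyog' and the first j characters of 'fvegvydog', with D[i][0] = i, D[0][j] = j, and D[i][j] = D[i-1][j-1] if the characters match, else 1 + min(D[i-1][j], D[i][j-1], D[i-1][j-1]). Filling the table (rows: prefixes of 'fvegvkyog', columns: prefixes of 'fvegvydog'):
     ε  f  v  e  g  v  y  d  o  g
  ε  0  1  2  3  4  5  6  7  8  9
  f  1  0  1  2  3  4  5  6  7  8
  v  2  1  0  1  2  3  4  5  6  7
  e  3  2  1  0  1  2  3  4  5  6
  g  4  3  2  1  0  1  2  3  4  5
  v  5  4  3  2  1  0  1  2  3  4
  k  6  5  4  3  2  1  1  2  3  4
  y  7  6  5  4  3  2  1  2  3  4
  o  8  7  6  5  4  3  2  2  2  3
  g  9  8  7  6  5  4  3  3  3  2
The bottom-right entry gives D[9][9] = 2, so no sequence of fewer than 2 edits works. Backtracking through the table gives one optimal edit sequence (2 edits):
  fvegvkyog → fvegvyyog (sub k→y @6)
  fvegvyyog → fvegvydog (sub y→d @7)
Edit distance = 2.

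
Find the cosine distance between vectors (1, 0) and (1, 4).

With u = (1, 0), v = (1, 4):
u·v = 1·1 + 0·4 = 1 + 0 = 1.
|u| = √(1² + 0²) = √1, |v| = √(1² + 4²) = √17, so |u||v| = √(1·17) = √17.
cos θ = (u·v)/(|u||v|) = 1/√17 ≈ 0.2425
Cosine distance = 1 - cos θ ≈ 1 - 0.2425 = 0.7575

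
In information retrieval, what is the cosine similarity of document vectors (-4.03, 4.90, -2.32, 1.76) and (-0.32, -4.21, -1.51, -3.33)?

With u = (-4.03, 4.90, -2.32, 1.76), v = (-0.32, -4.21, -1.51, -3.33):
u·v = (-4.03)·(-0.32) + 4.9·(-4.21) + (-2.32)·(-1.51) + 1.76·(-3.33) = 1.2896 + (-20.629) + 3.5032 + (-5.8608) = -21.697.
|u| = √((-4.03)² + 4.9² + (-2.32)² + 1.76²) = √(16.2409 + 24.01 + 5.3824 + 3.0976) = √48.7309, |v| = √((-0.32)² + (-4.21)² + (-1.51)² + (-3.33)²) = √(0.1024 + 17.7241 + 2.2801 + 11.0889) = √31.1955.
cos θ = (u·v)/(|u||v|) = -21.697/(√48.7309·√31.1955) ≈ -0.5565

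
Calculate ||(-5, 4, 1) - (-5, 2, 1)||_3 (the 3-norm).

(Σ|x_i - y_i|^3)^(1/3) = (|-5 - (-5)|^3 + |4 - 2|^3 + |1 - 1|^3)^(1/3)
= (0^3 + 2^3 + 0^3)^(1/3) = (0 + 8 + 0)^(1/3) = (8)^(1/3) = 2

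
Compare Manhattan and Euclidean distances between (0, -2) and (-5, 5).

L1 = |0 - (-5)| + |-2 - 5| = 5 + 7 = 12
L2 = √(5² + 7²) = √74 ≈ 8.6023
L1 ≥ L2 always (equality iff movement is along one axis); L1 > L2 here.
Ratio L1/L2 = 12/√74 ≈ 1.395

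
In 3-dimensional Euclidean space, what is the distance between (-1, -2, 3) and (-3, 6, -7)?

√(Σ(x_i - y_i)²) = √((-1 - (-3))² + (-2 - 6)² + (3 - (-7))²)
= √(2² + (-8)² + 10²) = √(4 + 64 + 100) = √168 ≈ 12.9615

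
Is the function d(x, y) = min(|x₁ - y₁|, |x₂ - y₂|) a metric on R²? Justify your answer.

No. d fails identity of indiscernibles: take x = (2, 0) and y = (2, 4). Then d(x,y) = min(|2 - 2|, |0 - 4|) = min(0, 4) = 0, yet x ≠ y.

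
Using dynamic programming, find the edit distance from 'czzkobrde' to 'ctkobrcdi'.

Let D[i][j] be the edit distance between the first i characters of 'czzkobrde' and the first j characters of 'ctkobrcdi', with D[i][0] = i, D[0][j] = j, and D[i][j] = D[i-1][j-1] if the characters match, else 1 + min(D[i-1][j], D[i][j-1], D[i-1][j-1]). Filling the table (rows: prefixes of 'czzkobrde', columns: prefixes of 'ctkobrcdi'):
     ε  c  t  k  o  b  r  c  d  i
  ε  0  1  2  3  4  5  6  7  8  9
  c  1  0  1  2  3  4  5  6  7  8
  z  2  1  1  2  3  4  5  6  7  8
  z  3  2  2  2  3  4  5  6  7  8
  k  4  3  3  2  3  4  5  6  7  8
  o  5  4  4  3  2  3  4  5  6  7
  b  6  5  5  4  3  2  3  4  5  6
  r  7  6  6  5  4  3  2  3  4  5
  d  8  7  7  6  5  4  3  3  3  4
  e  9  8  8  7  6  5  4  4  4  4
The bottom-right entry gives D[9][9] = 4, so no sequence of fewer than 4 edits works. Backtracking through the table gives one optimal edit sequence (4 edits):
  czzkobrde → czkobrde (del z @2)
  czkobrde → ctkobrde (sub z→t @2)
  ctkobrde → ctkobrcde (ins c @7)
  ctkobrcde → ctkobrcdi (sub e→i @9)
Edit distance = 4.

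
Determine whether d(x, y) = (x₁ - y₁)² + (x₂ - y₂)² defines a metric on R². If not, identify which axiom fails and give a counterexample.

No. The squared Euclidean distance fails the triangle inequality. Counterexample: x = (0, 0), y = (1, 3), z = (2, 6). d(x,z) = 2² + 6² = 40, but d(x,y) + d(y,z) = (1² + 3²) + (1² + 3²) = 10 + 10 = 20. Since 40 > 20, the triangle inequality is violated. (Note: √d, the ordinary Euclidean distance, IS a metric.)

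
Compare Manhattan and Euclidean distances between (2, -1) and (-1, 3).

L1 = |2 - (-1)| + |-1 - 3| = 3 + 4 = 7
L2 = √(3² + 4²) = √25 = 5
L1 ≥ L2 always (equality iff movement is along one axis); L1 > L2 here.
Ratio L1/L2 = 7/5 = 1.4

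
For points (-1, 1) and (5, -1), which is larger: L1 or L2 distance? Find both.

L1 = |-1 - 5| + |1 - (-1)| = 6 + 2 = 8
L2 = √(6² + 2²) = √40 ≈ 6.3246
L1 ≥ L2 always (equality iff movement is along one axis); L1 > L2 here.
Ratio L1/L2 = 8/√40 ≈ 1.2649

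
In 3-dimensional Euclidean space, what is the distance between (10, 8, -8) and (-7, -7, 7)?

√(Σ(x_i - y_i)²) = √((10 - (-7))² + (8 - (-7))² + (-8 - 7)²)
= √(17² + 15² + (-15)²) = √(289 + 225 + 225) = √739 ≈ 27.1846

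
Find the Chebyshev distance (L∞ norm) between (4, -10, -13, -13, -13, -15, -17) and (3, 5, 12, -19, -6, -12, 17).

max(|x_i - y_i|) = max(|4 - 3|, |-10 - 5|, |-13 - 12|, |-13 - (-19)|, |-13 - (-6)|, |-15 - (-12)|, |-17 - 17|) = max(1, 15, 25, 6, 7, 3, 34) = 34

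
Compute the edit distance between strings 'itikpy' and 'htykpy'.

Let D[i][j] be the edit distance between the first i characters of 'itikpy' and the first j characters of 'htykpy', with D[i][0] = i, D[0][j] = j, and D[i][j] = D[i-1][j-1] if the characters match, else 1 + min(D[i-1][j], D[i][j-1], D[i-1][j-1]). Filling the table (rows: prefixes of 'itikpy', columns: prefixes of 'htykpy'):
     ε  h  t  y  k  p  y
  ε  0  1  2  3  4  5  6
  i  1  1  2  3  4  5  6
  t  2  2  1  2  3  4  5
  i  3  3  2  2  3  4  5
  k  4  4  3  3  2  3  4
  p  5  5  4  4  3  2  3
  y  6  6  5  4  4  3  2
The bottom-right entry gives D[6][6] = 2, so no sequence of fewer than 2 edits works. Backtracking through the table gives one optimal edit sequence (2 edits):
  itikpy → htikpy (sub i→h @1)
  htikpy → htykpy (sub i→y @3)
Edit distance = 2.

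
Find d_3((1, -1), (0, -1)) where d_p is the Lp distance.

(Σ|x_i - y_i|^3)^(1/3) = (|1 - 0|^3 + |-1 - (-1)|^3)^(1/3)
= (1^3 + 0^3)^(1/3) = (1 + 0)^(1/3) = (1)^(1/3) = 1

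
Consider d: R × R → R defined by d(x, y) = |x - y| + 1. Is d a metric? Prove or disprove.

No. d fails identity of indiscernibles (specifically d(x,x) = 0): d(-5, -5) = |-5 - (-5)| + 1 = 0 + 1 = 1 ≠ 0.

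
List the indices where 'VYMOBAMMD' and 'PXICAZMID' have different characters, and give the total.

Differing positions: 1, 2, 3, 4, 5, 6, 8. Hamming distance = 7.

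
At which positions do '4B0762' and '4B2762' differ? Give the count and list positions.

Differing positions: 3. Hamming distance = 1.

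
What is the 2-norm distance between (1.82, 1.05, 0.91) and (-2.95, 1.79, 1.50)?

(Σ|x_i - y_i|^2)^(1/2) = (|1.82 - (-2.95)|^2 + |1.05 - 1.79|^2 + |0.91 - 1.5|^2)^(1/2)
= (4.77^2 + 0.74^2 + 0.59^2)^(1/2) = (22.7529 + 0.5476 + 0.3481)^(1/2) = (23.6486)^(1/2) ≈ 4.863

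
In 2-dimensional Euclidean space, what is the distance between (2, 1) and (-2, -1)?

√(Σ(x_i - y_i)²) = √((2 - (-2))² + (1 - (-1))²)
= √(4² + 2²) = √(16 + 4) = √20 ≈ 4.4721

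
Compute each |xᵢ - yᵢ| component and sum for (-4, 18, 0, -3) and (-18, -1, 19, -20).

Σ|x_i - y_i| = |-4 - (-18)| + |18 - (-1)| + |0 - 19| + |-3 - (-20)| = 14 + 19 + 19 + 17 = 69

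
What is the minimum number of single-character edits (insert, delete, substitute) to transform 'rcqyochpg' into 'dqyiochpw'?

Let D[i][j] be the edit distance between the first i characters of 'rcqyochpg' and the first j characters of 'dqyiochpw', with D[i][0] = i, D[0][j] = j, and D[i][j] = D[i-1][j-1] if the characters match, else 1 + min(D[i-1][j], D[i][j-1], D[i-1][j-1]). Filling the table (rows: prefixes of 'rcqyochpg', columns: prefixes of 'dqyiochpw'):
     ε  d  q  y  i  o  c  h  p  w
  ε  0  1  2  3  4  5  6  7  8  9
  r  1  1  2  3  4  5  6  7  8  9
  c  2  2  2  3  4  5  5  6  7  8
  q  3  3  2  3  4  5  6  6  7  8
  y  4  4  3  2  3  4  5  6  7  8
  o  5  5  4  3  3  3  4  5  6  7
  c  6  6  5  4  4  4  3  4  5  6
  h  7  7  6  5  5  5  4  3  4  5
  p  8  8  7  6  6  6  5  4  3  4
  g  9  9  8  7  7  7  6  5  4  4
The bottom-right entry gives D[9][9] = 4, so no sequence of fewer than 4 edits works. Backtracking through the table gives one optimal edit sequence (4 edits):
  rcqyochpg → cqyochpg (del r @1)
  cqyochpg → dqyochpg (sub c→d @1)
  dqyochpg → dqyiochpg (ins i @4)
  dqyiochpg → dqyiochpw (sub g→w @9)
Edit distance = 4.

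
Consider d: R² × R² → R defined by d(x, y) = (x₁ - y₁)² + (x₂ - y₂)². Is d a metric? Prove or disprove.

No. The squared Euclidean distance fails the triangle inequality. Counterexample: x = (0, 0), y = (5, 4), z = (10, 8). d(x,z) = 10² + 8² = 164, but d(x,y) + d(y,z) = (5² + 4²) + (5² + 4²) = 41 + 41 = 82. Since 164 > 82, the triangle inequality is violated. (Note: √d, the ordinary Euclidean distance, IS a metric.)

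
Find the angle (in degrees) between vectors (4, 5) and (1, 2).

With u = (4, 5), v = (1, 2):
u·v = 4·1 + 5·2 = 4 + 10 = 14.
|u| = √(4² + 5²) = √41, |v| = √(1² + 2²) = √5, so |u||v| = √(41·5) = √205.
cos θ = (u·v)/(|u||v|) = 14/√205 ≈ 0.977802
θ = arccos(0.977802) ≈ 12.09°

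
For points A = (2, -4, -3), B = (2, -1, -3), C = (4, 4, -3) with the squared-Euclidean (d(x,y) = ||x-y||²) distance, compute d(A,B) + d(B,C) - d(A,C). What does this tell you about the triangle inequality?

d(A,B) = 0² + 3² + 0² = 9, d(B,C) = 2² + 5² + 0² = 29, d(A,C) = 2² + 8² + 0² = 68.
d(A,B) + d(B,C) - d(A,C) = 9 + 29 - 68 = 38 - 68 = -30. This is < 0, so the triangle inequality FAILS for these points (squared-Euclidean is not a metric).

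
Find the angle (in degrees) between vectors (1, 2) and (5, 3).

With u = (1, 2), v = (5, 3):
u·v = 1·5 + 2·3 = 5 + 6 = 11.
|u| = √(1² + 2²) = √5, |v| = √(5² + 3²) = √34, so |u||v| = √(5·34) = √170.
cos θ = (u·v)/(|u||v|) = 11/√170 ≈ 0.843661
θ = arccos(0.843661) ≈ 32.47°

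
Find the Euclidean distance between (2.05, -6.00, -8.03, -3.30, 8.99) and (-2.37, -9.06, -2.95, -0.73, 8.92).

√(Σ(x_i - y_i)²) = √((2.05 - (-2.37))² + (-6 - (-9.06))² + (-8.03 - (-2.95))² + (-3.3 - (-0.73))² + (8.99 - 8.92)²)
= √(4.42² + 3.06² + (-5.08)² + (-2.57)² + 0.07²) = √(19.5364 + 9.3636 + 25.8064 + 6.6049 + 0.0049) = √61.3162 ≈ 7.8305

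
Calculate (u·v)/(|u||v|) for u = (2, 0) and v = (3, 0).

With u = (2, 0), v = (3, 0):
u·v = 2·3 + 0·0 = 6 + 0 = 6.
|u| = √(2² + 0²) = √4, |v| = √(3² + 0²) = √9, so |u||v| = √(4·9) = √36 = 6.
cos θ = (u·v)/(|u||v|) = 6/6 = 1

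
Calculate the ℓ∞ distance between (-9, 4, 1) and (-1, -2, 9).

max(|x_i - y_i|) = max(|-9 - (-1)|, |4 - (-2)|, |1 - 9|) = max(8, 6, 8) = 8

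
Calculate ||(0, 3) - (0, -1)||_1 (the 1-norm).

Σ|x_i - y_i| = |0 - 0| + |3 - (-1)| = 0 + 4 = 4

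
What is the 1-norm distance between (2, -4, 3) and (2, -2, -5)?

Σ|x_i - y_i| = |2 - 2| + |-4 - (-2)| + |3 - (-5)| = 0 + 2 + 8 = 10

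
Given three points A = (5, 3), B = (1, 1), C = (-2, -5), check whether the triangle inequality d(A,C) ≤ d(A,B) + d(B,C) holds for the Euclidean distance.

d(A,B) = √(4² + 2²) = √20 ≈ 4.4721, d(B,C) = √(3² + 6²) = √45 ≈ 6.7082, d(A,C) = √(7² + 8²) = √113 ≈ 10.6301.
d(A,C) ≈ 10.6301 ≤ 4.4721 + 6.7082 = 11.1803. Triangle inequality is satisfied.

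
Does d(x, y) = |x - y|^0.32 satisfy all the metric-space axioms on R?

Yes. With 0 < p = 0.32 ≤ 1, d(x,y) = |x-y|^0.32 is a metric on R. Non-negativity and symmetry are immediate; |x-y|^0.32 = 0 ⟺ |x-y| = 0 ⟺ x = y. For the triangle inequality, the function t ↦ t^0.32 is subadditive on [0,∞) when p ≤ 1, so |x-z|^0.32 ≤ (|x-y| + |y-z|)^0.32 ≤ |x-y|^0.32 + |y-z|^0.32.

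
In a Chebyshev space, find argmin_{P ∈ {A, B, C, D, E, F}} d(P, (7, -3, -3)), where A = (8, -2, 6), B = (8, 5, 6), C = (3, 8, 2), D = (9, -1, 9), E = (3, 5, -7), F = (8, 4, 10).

Distances: d(A) = 9, d(B) = 9, d(C) = 11, d(D) = 12, d(E) = 8, d(F) = 13. Nearest: E = (3, 5, -7) with distance 8.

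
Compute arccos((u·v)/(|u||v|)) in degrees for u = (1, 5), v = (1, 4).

With u = (1, 5), v = (1, 4):
u·v = 1·1 + 5·4 = 1 + 20 = 21.
|u| = √(1² + 5²) = √26, |v| = √(1² + 4²) = √17, so |u||v| = √(26·17) = √442.
cos θ = (u·v)/(|u||v|) = 21/√442 ≈ 0.998868
θ = arccos(0.998868) ≈ 2.73°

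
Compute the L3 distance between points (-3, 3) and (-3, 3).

(Σ|x_i - y_i|^3)^(1/3) = (|-3 - (-3)|^3 + |3 - 3|^3)^(1/3)
= (0^3 + 0^3)^(1/3) = (0 + 0)^(1/3) = (0)^(1/3) = 0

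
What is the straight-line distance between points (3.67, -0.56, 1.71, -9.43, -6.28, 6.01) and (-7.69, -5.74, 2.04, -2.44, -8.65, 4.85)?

√(Σ(x_i - y_i)²) = √((3.67 - (-7.69))² + (-0.56 - (-5.74))² + (1.71 - 2.04)² + (-9.43 - (-2.44))² + (-6.28 - (-8.65))² + (6.01 - 4.85)²)
= √(11.36² + 5.18² + (-0.33)² + (-6.99)² + 2.37² + 1.16²) = √(129.0496 + 26.8324 + 0.1089 + 48.8601 + 5.6169 + 1.3456) = √211.8135 ≈ 14.5538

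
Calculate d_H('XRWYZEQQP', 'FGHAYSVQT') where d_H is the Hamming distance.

Differing positions: 1, 2, 3, 4, 5, 6, 7, 9. Hamming distance = 8.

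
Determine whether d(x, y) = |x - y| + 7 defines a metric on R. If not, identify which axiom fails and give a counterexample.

No. d fails identity of indiscernibles (specifically d(x,x) = 0): d(-7, -7) = |-7 - (-7)| + 7 = 0 + 7 = 7 ≠ 0.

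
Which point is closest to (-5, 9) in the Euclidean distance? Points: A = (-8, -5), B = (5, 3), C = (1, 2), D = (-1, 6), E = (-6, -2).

Distances: d(A) ≈ 14.3178, d(B) ≈ 11.6619, d(C) ≈ 9.2195, d(D) = 5, d(E) ≈ 11.0454. Nearest: D = (-1, 6) with distance 5.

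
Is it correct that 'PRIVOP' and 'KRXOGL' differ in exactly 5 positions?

Differing positions: 1, 3, 4, 5, 6. Hamming distance = 5, so the claim is true.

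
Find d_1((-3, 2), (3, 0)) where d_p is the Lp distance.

Σ|x_i - y_i| = |-3 - 3| + |2 - 0| = 6 + 2 = 8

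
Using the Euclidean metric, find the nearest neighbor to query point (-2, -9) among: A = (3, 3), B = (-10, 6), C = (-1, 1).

Distances: d(A) = 13, d(B) = 17, d(C) ≈ 10.0499. Nearest: C = (-1, 1) with distance 10.0499.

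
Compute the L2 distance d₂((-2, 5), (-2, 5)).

√(Σ(x_i - y_i)²) = √((-2 - (-2))² + (5 - 5)²)
= √(0² + 0²) = √(0 + 0) = √0 = 0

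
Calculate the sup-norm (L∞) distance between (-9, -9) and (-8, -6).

max(|x_i - y_i|) = max(|-9 - (-8)|, |-9 - (-6)|) = max(1, 3) = 3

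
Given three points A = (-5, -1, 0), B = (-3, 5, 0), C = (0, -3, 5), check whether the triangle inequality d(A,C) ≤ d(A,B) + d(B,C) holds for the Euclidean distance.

d(A,B) = √(2² + 6² + 0²) = √40 ≈ 6.3246, d(B,C) = √(3² + 8² + 5²) = √98 ≈ 9.8995, d(A,C) = √(5² + 2² + 5²) = √54 ≈ 7.3485.
d(A,C) ≈ 7.3485 ≤ 6.3246 + 9.8995 = 16.2241. Triangle inequality is satisfied.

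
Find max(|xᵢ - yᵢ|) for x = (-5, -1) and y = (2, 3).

max(|x_i - y_i|) = max(|-5 - 2|, |-1 - 3|) = max(7, 4) = 7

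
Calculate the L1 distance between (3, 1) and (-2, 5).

Σ|x_i - y_i| = |3 - (-2)| + |1 - 5| = 5 + 4 = 9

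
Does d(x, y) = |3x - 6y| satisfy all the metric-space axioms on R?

No. d fails symmetry: d(9, 1) = |3·9 - 6·1| = |21| = 21, but d(1, 9) = |3·1 - 6·9| = |-51| = 51. Since 21 ≠ 51, d(x,y) ≠ d(y,x) in general.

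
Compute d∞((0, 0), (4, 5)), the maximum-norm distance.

max(|x_i - y_i|) = max(|0 - 4|, |0 - 5|) = max(4, 5) = 5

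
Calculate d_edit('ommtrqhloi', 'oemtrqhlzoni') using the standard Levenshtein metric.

Let D[i][j] be the edit distance between the first i characters of 'ommtrqhloi' and the first j characters of 'oemtrqhlzoni', with D[i][0] = i, D[0][j] = j, and D[i][j] = D[i-1][j-1] if the characters match, else 1 + min(D[i-1][j], D[i][j-1], D[i-1][j-1]). Filling the table (rows: prefixes of 'ommtrqhloi', columns: prefixes of 'oemtrqhlzoni'):
     ε  o  e  m  t  r  q  h  l  z  o  n  i
  ε  0  1  2  3  4  5  6  7  8  9 10 11 12
  o  1  0  1  2  3  4  5  6  7  8  9 10 11
  m  2  1  1  1  2  3  4  5  6  7  8  9 10
  m  3  2  2  1  2  3  4  5  6  7  8  9 10
  t  4  3  3  2  1  2  3  4  5  6  7  8  9
  r  5  4  4  3  2  1  2  3  4  5  6  7  8
  q  6  5  5  4  3  2  1  2  3  4  5  6  7
  h  7  6  6  5  4  3  2  1  2  3  4  5  6
  l  8  7  7  6  5  4  3  2  1  2  3  4  5
  o  9  8  8  7  6  5  4  3  2  2  2  3  4
  i 10  9  9  8  7  6  5  4  3  3  3  3  3
The bottom-right entry gives D[10][12] = 3, so no sequence of fewer than 3 edits works. Backtracking through the table gives one optimal edit sequence (3 edits):
  ommtrqhloi → oemtrqhloi (sub m→e @2)
  oemtrqhloi → oemtrqhlzoi (ins z @9)
  oemtrqhlzoi → oemtrqhlzoni (ins n @11)
Edit distance = 3.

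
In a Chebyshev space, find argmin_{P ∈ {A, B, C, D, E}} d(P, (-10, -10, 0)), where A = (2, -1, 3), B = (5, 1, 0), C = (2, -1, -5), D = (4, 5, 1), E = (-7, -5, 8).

Distances: d(A) = 12, d(B) = 15, d(C) = 12, d(D) = 15, d(E) = 8. Nearest: E = (-7, -5, 8) with distance 8.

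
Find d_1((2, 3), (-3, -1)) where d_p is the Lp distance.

Σ|x_i - y_i| = |2 - (-3)| + |3 - (-1)| = 5 + 4 = 9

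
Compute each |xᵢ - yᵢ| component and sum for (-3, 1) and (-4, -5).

Σ|x_i - y_i| = |-3 - (-4)| + |1 - (-5)| = 1 + 6 = 7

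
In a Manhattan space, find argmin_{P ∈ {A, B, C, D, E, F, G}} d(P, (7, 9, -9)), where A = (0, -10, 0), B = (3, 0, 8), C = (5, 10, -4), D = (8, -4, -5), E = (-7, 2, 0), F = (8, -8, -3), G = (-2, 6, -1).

Distances: d(A) = 35, d(B) = 30, d(C) = 8, d(D) = 18, d(E) = 30, d(F) = 24, d(G) = 20. Nearest: C = (5, 10, -4) with distance 8.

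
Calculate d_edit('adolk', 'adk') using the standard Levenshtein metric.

Let D[i][j] be the edit distance between the first i characters of 'adolk' and the first j characters of 'adk', with D[i][0] = i, D[0][j] = j, and D[i][j] = D[i-1][j-1] if the characters match, else 1 + min(D[i-1][j], D[i][j-1], D[i-1][j-1]). Filling the table (rows: prefixes of 'adolk', columns: prefixes of 'adk'):
     ε  a  d  k
  ε  0  1  2  3
  a  1  0  1  2
  d  2  1  0  1
  o  3  2  1  1
  l  4  3  2  2
  k  5  4  3  2
The bottom-right entry gives D[5][3] = 2, so no sequence of fewer than 2 edits works. Backtracking through the table gives one optimal edit sequence (2 edits):
  adolk → adlk (del o @3)
  adlk → adk (del l @3)
Edit distance = 2.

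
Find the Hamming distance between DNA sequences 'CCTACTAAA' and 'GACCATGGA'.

Differing positions: 1, 2, 3, 4, 5, 7, 8. Hamming distance = 7.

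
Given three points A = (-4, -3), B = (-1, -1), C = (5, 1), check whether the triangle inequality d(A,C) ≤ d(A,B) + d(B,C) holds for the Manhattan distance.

d(A,B) = 3 + 2 = 5, d(B,C) = 6 + 2 = 8, d(A,C) = 9 + 4 = 13.
d(A,C) = 13 ≤ 5 + 8 = 13. Triangle inequality is satisfied.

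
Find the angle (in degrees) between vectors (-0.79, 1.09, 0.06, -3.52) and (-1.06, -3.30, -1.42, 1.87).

With u = (-0.79, 1.09, 0.06, -3.52), v = (-1.06, -3.30, -1.42, 1.87):
u·v = (-0.79)·(-1.06) + 1.09·(-3.3) + 0.06·(-1.42) + (-3.52)·1.87 = 0.8374 + (-3.597) + (-0.0852) + (-6.5824) = -9.4272.
|u| = √((-0.79)² + 1.09² + 0.06² + (-3.52)²) = √(0.6241 + 1.1881 + 0.0036 + 12.3904) = √14.2062, |v| = √((-1.06)² + (-3.3)² + (-1.42)² + 1.87²) = √(1.1236 + 10.89 + 2.0164 + 3.4969) = √17.5269.
cos θ = (u·v)/(|u||v|) = -9.4272/(√14.2062·√17.5269) ≈ -0.597436
θ = arccos(-0.597436) ≈ 126.69°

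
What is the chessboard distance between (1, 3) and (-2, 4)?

max(|x_i - y_i|) = max(|1 - (-2)|, |3 - 4|) = max(3, 1) = 3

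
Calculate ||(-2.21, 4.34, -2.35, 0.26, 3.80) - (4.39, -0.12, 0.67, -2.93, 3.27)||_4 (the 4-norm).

(Σ|x_i - y_i|^4)^(1/4) = (|-2.21 - 4.39|^4 + |4.34 - (-0.12)|^4 + |-2.35 - 0.67|^4 + |0.26 - (-2.93)|^4 + |3.8 - 3.27|^4)^(1/4)
= (6.6^4 + 4.46^4 + 3.02^4 + 3.19^4 + 0.53^4)^(1/4) ≈ (1897.4736 + 395.6758 + 83.1817 + 103.553 + 0.0789)^(1/4) = (2479.963)^(1/4) ≈ 7.0569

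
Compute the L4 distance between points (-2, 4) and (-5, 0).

(Σ|x_i - y_i|^4)^(1/4) = (|-2 - (-5)|^4 + |4 - 0|^4)^(1/4)
= (3^4 + 4^4)^(1/4) = (81 + 256)^(1/4) = (337)^(1/4) ≈ 4.2846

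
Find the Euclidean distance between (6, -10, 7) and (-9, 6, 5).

√(Σ(x_i - y_i)²) = √((6 - (-9))² + (-10 - 6)² + (7 - 5)²)
= √(15² + (-16)² + 2²) = √(225 + 256 + 4) = √485 ≈ 22.0227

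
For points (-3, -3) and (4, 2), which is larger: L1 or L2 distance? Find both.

L1 = |-3 - 4| + |-3 - 2| = 7 + 5 = 12
L2 = √(7² + 5²) = √74 ≈ 8.6023
L1 ≥ L2 always (equality iff movement is along one axis); L1 > L2 here.
Ratio L1/L2 = 12/√74 ≈ 1.395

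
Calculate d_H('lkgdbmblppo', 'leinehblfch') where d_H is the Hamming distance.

Differing positions: 2, 3, 4, 5, 6, 9, 10, 11. Hamming distance = 8.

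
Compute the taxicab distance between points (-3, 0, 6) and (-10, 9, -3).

Σ|x_i - y_i| = |-3 - (-10)| + |0 - 9| + |6 - (-3)| = 7 + 9 + 9 = 25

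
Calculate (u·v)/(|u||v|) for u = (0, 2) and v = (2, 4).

With u = (0, 2), v = (2, 4):
u·v = 0·2 + 2·4 = 0 + 8 = 8.
|u| = √(0² + 2²) = √4, |v| = √(2² + 4²) = √20, so |u||v| = √(4·20) = √80.
cos θ = (u·v)/(|u||v|) = 8/√80 ≈ 0.8944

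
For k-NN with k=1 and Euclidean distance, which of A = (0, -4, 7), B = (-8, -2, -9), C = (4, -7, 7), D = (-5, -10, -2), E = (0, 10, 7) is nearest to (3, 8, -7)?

Distances: d(A) ≈ 18.6815, d(B) = 15, d(C) ≈ 20.5426, d(D) ≈ 20.3224, d(E) ≈ 14.4568. Nearest: E = (0, 10, 7) with distance 14.4568.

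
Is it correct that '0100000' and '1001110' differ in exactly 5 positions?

Differing positions: 1, 2, 4, 5, 6. Hamming distance = 5, so the claim is true.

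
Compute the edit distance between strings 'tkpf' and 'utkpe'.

Let D[i][j] be the edit distance between the first i characters of 'tkpf' and the first j characters of 'utkpe', with D[i][0] = i, D[0][j] = j, and D[i][j] = D[i-1][j-1] if the characters match, else 1 + min(D[i-1][j], D[i][j-1], D[i-1][j-1]). Filling the table (rows: prefixes of 'tkpf', columns: prefixes of 'utkpe'):
     ε  u  t  k  p  e
  ε  0  1  2  3  4  5
  t  1  1  1  2  3  4
  k  2  2  2  1  2  3
  p  3  3  3  2  1  2
  f  4  4  4  3  2  2
The bottom-right entry gives D[4][5] = 2, so no sequence of fewer than 2 edits works. Backtracking through the table gives one optimal edit sequence (2 edits):
  tkpf → utkpf (ins u @1)
  utkpf → utkpe (sub f→e @5)
Edit distance = 2.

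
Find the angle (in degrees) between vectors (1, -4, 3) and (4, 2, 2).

With u = (1, -4, 3), v = (4, 2, 2):
u·v = 1·4 + (-4)·2 + 3·2 = 4 + (-8) + 6 = 2.
|u| = √(1² + (-4)² + 3²) = √26, |v| = √(4² + 2² + 2²) = √24, so |u||v| = √(26·24) = √624.
cos θ = (u·v)/(|u||v|) = 2/√624 ≈ 0.080064
θ = arccos(0.080064) ≈ 85.41°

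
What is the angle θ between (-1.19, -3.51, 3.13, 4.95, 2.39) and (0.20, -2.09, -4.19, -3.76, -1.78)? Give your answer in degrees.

With u = (-1.19, -3.51, 3.13, 4.95, 2.39), v = (0.20, -2.09, -4.19, -3.76, -1.78):
u·v = (-1.19)·0.2 + (-3.51)·(-2.09) + 3.13·(-4.19) + 4.95·(-3.76) + 2.39·(-1.78) = (-0.238) + 7.3359 + (-13.1147) + (-18.612) + (-4.2542) = -28.883.
|u| = √((-1.19)² + (-3.51)² + 3.13² + 4.95² + 2.39²) = √(1.4161 + 12.3201 + 9.7969 + 24.5025 + 5.7121) = √53.7477, |v| = √(0.2² + (-2.09)² + (-4.19)² + (-3.76)² + (-1.78)²) = √(0.04 + 4.3681 + 17.5561 + 14.1376 + 3.1684) = √39.2702.
cos θ = (u·v)/(|u||v|) = -28.883/(√53.7477·√39.2702) ≈ -0.628682
θ = arccos(-0.628682) ≈ 128.95°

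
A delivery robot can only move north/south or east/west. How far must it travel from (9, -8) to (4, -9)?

Σ|x_i - y_i| = |9 - 4| + |-8 - (-9)| = 5 + 1 = 6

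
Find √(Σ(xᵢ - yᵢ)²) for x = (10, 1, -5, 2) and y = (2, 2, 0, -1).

√(Σ(x_i - y_i)²) = √((10 - 2)² + (1 - 2)² + (-5 - 0)² + (2 - (-1))²)
= √(8² + (-1)² + (-5)² + 3²) = √(64 + 1 + 25 + 9) = √99 ≈ 9.9499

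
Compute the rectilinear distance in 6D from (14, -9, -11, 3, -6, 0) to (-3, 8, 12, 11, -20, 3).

Σ|x_i - y_i| = |14 - (-3)| + |-9 - 8| + |-11 - 12| + |3 - 11| + |-6 - (-20)| + |0 - 3| = 17 + 17 + 23 + 8 + 14 + 3 = 82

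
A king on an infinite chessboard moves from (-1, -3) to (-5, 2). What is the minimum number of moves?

max(|x_i - y_i|) = max(|-1 - (-5)|, |-3 - 2|) = max(4, 5) = 5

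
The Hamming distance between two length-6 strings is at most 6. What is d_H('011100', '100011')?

Differing positions: 1, 2, 3, 4, 5, 6. Hamming distance = 6. The maximum possible Hamming distance for length-6 strings is 6, so d_H/6 = 6/6 = 1.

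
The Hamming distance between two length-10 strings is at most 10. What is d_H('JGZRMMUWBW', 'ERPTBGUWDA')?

Differing positions: 1, 2, 3, 4, 5, 6, 9, 10. Hamming distance = 8. The maximum possible Hamming distance for length-10 strings is 10, so d_H/10 = 8/10 = 0.8.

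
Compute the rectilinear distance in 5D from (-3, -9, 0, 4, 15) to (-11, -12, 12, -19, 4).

Σ|x_i - y_i| = |-3 - (-11)| + |-9 - (-12)| + |0 - 12| + |4 - (-19)| + |15 - 4| = 8 + 3 + 12 + 23 + 11 = 57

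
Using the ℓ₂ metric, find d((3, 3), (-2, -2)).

√(Σ(x_i - y_i)²) = √((3 - (-2))² + (3 - (-2))²)
= √(5² + 5²) = √(25 + 25) = √50 ≈ 7.0711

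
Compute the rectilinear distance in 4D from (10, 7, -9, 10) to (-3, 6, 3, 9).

Σ|x_i - y_i| = |10 - (-3)| + |7 - 6| + |-9 - 3| + |10 - 9| = 13 + 1 + 12 + 1 = 27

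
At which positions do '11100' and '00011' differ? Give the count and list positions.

Differing positions: 1, 2, 3, 4, 5. Hamming distance = 5.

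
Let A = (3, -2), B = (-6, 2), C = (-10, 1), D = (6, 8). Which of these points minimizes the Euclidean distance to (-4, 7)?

Distances: d(A) ≈ 11.4018, d(B) ≈ 5.3852, d(C) ≈ 8.4853, d(D) ≈ 10.0499. Nearest: B = (-6, 2) with distance 5.3852.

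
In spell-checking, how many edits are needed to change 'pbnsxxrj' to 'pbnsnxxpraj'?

Let D[i][j] be the edit distance between the first i characters of 'pbnsxxrj' and the first j characters of 'pbnsnxxpraj', with D[i][0] = i, D[0][j] = j, and D[i][j] = D[i-1][j-1] if the characters match, else 1 + min(D[i-1][j], D[i][j-1], D[i-1][j-1]). Filling the table (rows: prefixes of 'pbnsxxrj', columns: prefixes of 'pbnsnxxpraj'):
     ε  p  b  n  s  n  x  x  p  r  a  j
  ε  0  1  2  3  4  5  6  7  8  9 10 11
  p  1  0  1  2  3  4  5  6  7  8  9 10
  b  2  1  0  1  2  3  4  5  6  7  8  9
  n  3  2  1  0  1  2  3  4  5  6  7  8
  s  4  3  2  1  0  1  2  3  4  5  6  7
  x  5  4  3  2  1  1  1  2  3  4  5  6
  x  6  5  4  3  2  2  1  1  2  3  4  5
  r  7  6  5  4  3  3  2  2  2  2  3  4
  j  8  7  6  5  4  4  3  3  3  3  3  3
The bottom-right entry gives D[8][11] = 3, so no sequence of fewer than 3 edits works. Backtracking through the table gives one optimal edit sequence (3 edits):
  pbnsxxrj → pbnsnxxrj (ins n @5)
  pbnsnxxrj → pbnsnxxprj (ins p @8)
  pbnsnxxprj → pbnsnxxpraj (ins a @10)
Edit distance = 3.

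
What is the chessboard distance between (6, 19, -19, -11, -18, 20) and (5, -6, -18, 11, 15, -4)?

max(|x_i - y_i|) = max(|6 - 5|, |19 - (-6)|, |-19 - (-18)|, |-11 - 11|, |-18 - 15|, |20 - (-4)|) = max(1, 25, 1, 22, 33, 24) = 33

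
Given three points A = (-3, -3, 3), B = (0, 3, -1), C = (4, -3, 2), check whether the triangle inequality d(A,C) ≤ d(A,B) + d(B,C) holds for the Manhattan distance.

d(A,B) = 3 + 6 + 4 = 13, d(B,C) = 4 + 6 + 3 = 13, d(A,C) = 7 + 0 + 1 = 8.
d(A,C) = 8 ≤ 13 + 13 = 26. Triangle inequality is satisfied.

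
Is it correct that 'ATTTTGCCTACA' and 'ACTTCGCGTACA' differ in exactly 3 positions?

Differing positions: 2, 5, 8. Hamming distance = 3, so the claim is true.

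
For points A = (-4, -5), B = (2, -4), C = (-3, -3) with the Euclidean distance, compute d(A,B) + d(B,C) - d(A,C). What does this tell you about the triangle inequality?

d(A,B) = √(6² + 1²) = √37 ≈ 6.0828, d(B,C) = √(5² + 1²) = √26 ≈ 5.099, d(A,C) = √(1² + 2²) = √5 ≈ 2.2361.
d(A,B) + d(B,C) - d(A,C) = 6.0828 + 5.099 - 2.2361 = 11.1818 - 2.2361 = 8.9457 (to 4 decimal places). This is ≥ 0, so the triangle inequality holds for these points.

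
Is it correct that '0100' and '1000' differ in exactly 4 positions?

Differing positions: 1, 2. Hamming distance = 2, so the claim that d_H = 4 is false.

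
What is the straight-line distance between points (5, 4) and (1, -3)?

√(Σ(x_i - y_i)²) = √((5 - 1)² + (4 - (-3))²)
= √(4² + 7²) = √(16 + 49) = √65 ≈ 8.0623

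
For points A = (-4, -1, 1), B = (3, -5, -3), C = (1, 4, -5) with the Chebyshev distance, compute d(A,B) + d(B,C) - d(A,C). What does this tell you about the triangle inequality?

d(A,B) = max(7, 4, 4) = 7, d(B,C) = max(2, 9, 2) = 9, d(A,C) = max(5, 5, 6) = 6.
d(A,B) + d(B,C) - d(A,C) = 7 + 9 - 6 = 16 - 6 = 10. This is ≥ 0, so the triangle inequality holds for these points.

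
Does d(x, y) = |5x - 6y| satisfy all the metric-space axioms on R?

No. d fails symmetry: d(2, 4) = |5·2 - 6·4| = |-14| = 14, but d(4, 2) = |5·4 - 6·2| = |8| = 8. Since 14 ≠ 8, d(x,y) ≠ d(y,x) in general.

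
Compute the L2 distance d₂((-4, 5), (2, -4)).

√(Σ(x_i - y_i)²) = √((-4 - 2)² + (5 - (-4))²)
= √((-6)² + 9²) = √(36 + 81) = √117 ≈ 10.8167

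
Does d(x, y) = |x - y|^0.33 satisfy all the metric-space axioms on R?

Yes. With 0 < p = 0.33 ≤ 1, d(x,y) = |x-y|^0.33 is a metric on R. Non-negativity and symmetry are immediate; |x-y|^0.33 = 0 ⟺ |x-y| = 0 ⟺ x = y. For the triangle inequality, the function t ↦ t^0.33 is subadditive on [0,∞) when p ≤ 1, so |x-z|^0.33 ≤ (|x-y| + |y-z|)^0.33 ≤ |x-y|^0.33 + |y-z|^0.33.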